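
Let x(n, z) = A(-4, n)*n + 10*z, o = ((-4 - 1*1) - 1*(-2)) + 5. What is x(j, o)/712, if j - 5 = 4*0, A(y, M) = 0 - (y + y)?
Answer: 15/178 ≈ 0.084270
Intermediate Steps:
A(y, M) = -2*y (A(y, M) = 0 - 2*y = -2*y)
j = 5 (j = 5 + 4*0 = 5 + 0 = 5)
o = 2 (o = ((-4 - 1) + 2) + 5 = (-5 + 2) + 5 = -3 + 5 = 2)
x(n, z) = 8*n + 10*z (x(n, z) = (-2*(-4))*n + 10*z = 8*n + 10*z)
x(j, o)/712 = (8*5 + 10*2)/712 = (40 + 20)*(1/712) = 60*(1/712) = 15/178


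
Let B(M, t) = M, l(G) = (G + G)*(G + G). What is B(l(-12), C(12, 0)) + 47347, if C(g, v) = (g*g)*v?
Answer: 47923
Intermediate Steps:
C(g, v) = v*g² (C(g, v) = g²*v = v*g²)
l(G) = 4*G² (l(G) = (2*G)*(2*G) = 4*G²)
B(l(-12), C(12, 0)) + 47347 = 4*(-12)² + 47347 = 4*144 + 47347 = 576 + 47347 = 47923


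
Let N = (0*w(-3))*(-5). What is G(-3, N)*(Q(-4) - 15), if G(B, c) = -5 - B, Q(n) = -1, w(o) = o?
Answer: 32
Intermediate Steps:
N = 0 (N = (0*(-3))*(-5) = 0*(-5) = 0)
G(-3, N)*(Q(-4) - 15) = (-5 - 1*(-3))*(-1 - 15) = (-5 + 3)*(-16) = -2*(-16) = 32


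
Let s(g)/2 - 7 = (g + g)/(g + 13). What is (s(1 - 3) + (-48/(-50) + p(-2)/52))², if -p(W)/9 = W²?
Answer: 2343237649/12780625 ≈ 183.34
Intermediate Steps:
s(g) = 14 + 4*g/(13 + g) (s(g) = 14 + 2*((g + g)/(g + 13)) = 14 + 2*((2*g)/(13 + g)) = 14 + 2*(2*g/(13 + g)) = 14 + 4*g/(13 + g))
p(W) = -9*W²
(s(1 - 3) + (-48/(-50) + p(-2)/52))² = (2*(91 + 9*(1 - 3))/(13 + (1 - 3)) + (-48/(-50) - 9*(-2)²/52))² = (2*(91 + 9*(-2))/(13 - 2) + (-48*(-1/50) - 9*4*(1/52)))² = (2*(91 - 18)/11 + (24/25 - 36*1/52))² = (2*(1/11)*73 + (24/25 - 9/13))² = (146/11 + 87/325)² = (48407/3575)² = 2343237649/12780625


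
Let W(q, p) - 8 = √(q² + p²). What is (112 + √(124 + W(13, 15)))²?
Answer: (112 + √(132 + √394))² ≈ 15456.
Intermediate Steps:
W(q, p) = 8 + √(p² + q²) (W(q, p) = 8 + √(q² + p²) = 8 + √(p² + q²))
(112 + √(124 + W(13, 15)))² = (112 + √(124 + (8 + √(15² + 13²))))² = (112 + √(124 + (8 + √(225 + 169))))² = (112 + √(124 + (8 + √394)))² = (112 + √(132 + √394))²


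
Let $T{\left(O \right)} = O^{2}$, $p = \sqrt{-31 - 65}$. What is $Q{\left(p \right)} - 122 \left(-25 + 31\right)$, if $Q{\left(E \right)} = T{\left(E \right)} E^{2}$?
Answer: $8484$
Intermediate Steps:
$p = 4 i \sqrt{6}$ ($p = \sqrt{-96} = 4 i \sqrt{6} \approx 9.798 i$)
$Q{\left(E \right)} = E^{4}$ ($Q{\left(E \right)} = E^{2} E^{2} = E^{4}$)
$Q{\left(p \right)} - 122 \left(-25 + 31\right) = \left(4 i \sqrt{6}\right)^{4} - 122 \left(-25 + 31\right) = 9216 - 732 = 8484$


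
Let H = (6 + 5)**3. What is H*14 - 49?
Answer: 18585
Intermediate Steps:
H = 1331 (H = 11**3 = 1331)
H*14 - 49 = 1331*14 - 49 = 18634 - 49 = 18585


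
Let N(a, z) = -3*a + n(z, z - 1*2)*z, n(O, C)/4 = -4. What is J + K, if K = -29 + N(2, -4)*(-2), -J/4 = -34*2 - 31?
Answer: 251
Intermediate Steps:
n(O, C) = -16 (n(O, C) = 4*(-4) = -16)
J = 396 (J = -4*(-34*2 - 31) = -4*(-68 - 31) = -4*(-99) = 396)
N(a, z) = -16*z - 3*a (N(a, z) = -3*a - 16*z = -16*z - 3*a)
K = -145 (K = -29 + (-16*(-4) - 3*2)*(-2) = -29 + (64 - 6)*(-2) = -29 + 58*(-2) = -29 - 116 = -145)
J + K = 396 - 145 = 251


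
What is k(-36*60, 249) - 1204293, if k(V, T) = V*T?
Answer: -1742133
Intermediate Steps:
k(V, T) = T*V
k(-36*60, 249) - 1204293 = 249*(-36*60) - 1204293 = 249*(-2160) - 1204293 = -537840 - 1204293 = -1742133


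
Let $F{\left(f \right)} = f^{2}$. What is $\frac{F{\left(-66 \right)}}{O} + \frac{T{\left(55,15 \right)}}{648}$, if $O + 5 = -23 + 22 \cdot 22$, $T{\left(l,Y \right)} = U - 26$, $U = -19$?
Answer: $\frac{12973}{1368} \approx 9.4832$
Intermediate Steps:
$T{\left(l,Y \right)} = -45$ ($T{\left(l,Y \right)} = -19 - 26 = -45$)
$O = 456$ ($O = -5 + \left(-23 + 22 \cdot 22\right) = -5 + \left(-23 + 484\right) = -5 + 461 = 456$)
$\frac{F{\left(-66 \right)}}{O} + \frac{T{\left(55,15 \right)}}{648} = \frac{\left(-66\right)^{2}}{456} - \frac{45}{648} = 4356 \cdot \frac{1}{456} - \frac{5}{72} = \frac{363}{38} - \frac{5}{72} = \frac{12973}{1368}$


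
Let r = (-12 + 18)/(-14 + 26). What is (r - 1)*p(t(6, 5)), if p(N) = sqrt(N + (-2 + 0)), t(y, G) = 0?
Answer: -I*sqrt(2)/2 ≈ -0.70711*I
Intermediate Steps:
p(N) = sqrt(-2 + N) (p(N) = sqrt(N - 2) = sqrt(-2 + N))
r = 1/2 (r = 6/12 = 6*(1/12) = 1/2 ≈ 0.50000)
(r - 1)*p(t(6, 5)) = (1/2 - 1)*sqrt(-2 + 0) = -I*sqrt(2)/2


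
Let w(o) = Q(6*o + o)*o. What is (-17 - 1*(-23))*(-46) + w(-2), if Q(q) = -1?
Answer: -274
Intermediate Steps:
w(o) = -o
(-17 - 1*(-23))*(-46) + w(-2) = (-17 - 1*(-23))*(-46) - 1*(-2) = (-17 + 23)*(-46) + 2 = 6*(-46) + 2 = -276 + 2 = -274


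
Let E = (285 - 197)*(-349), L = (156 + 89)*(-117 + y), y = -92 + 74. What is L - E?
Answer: -2363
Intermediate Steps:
y = -18
L = -33075 (L = (156 + 89)*(-117 - 18) = 245*(-135) = -33075)
E = -30712 (E = 88*(-349) = -30712)
L - E = -33075 - 1*(-30712) = -33075 + 30712 = -2363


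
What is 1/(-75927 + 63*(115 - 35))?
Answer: -1/70887 ≈ -1.4107e-5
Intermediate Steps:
1/(-75927 + 63*(115 - 35)) = 1/(-75927 + 63*80) = 1/(-75927 + 5040) = 1/(-70887) = -1/70887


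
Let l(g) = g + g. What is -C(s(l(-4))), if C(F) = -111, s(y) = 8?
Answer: 111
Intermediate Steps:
l(g) = 2*g
-C(s(l(-4))) = -1*(-111) = 111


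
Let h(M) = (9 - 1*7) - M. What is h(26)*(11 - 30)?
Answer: 456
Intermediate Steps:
h(M) = 2 - M (h(M) = (9 - 7) - M = 2 - M)
h(26)*(11 - 30) = (2 - 1*26)*(11 - 30) = (2 - 26)*(-19) = -24*(-19) = 456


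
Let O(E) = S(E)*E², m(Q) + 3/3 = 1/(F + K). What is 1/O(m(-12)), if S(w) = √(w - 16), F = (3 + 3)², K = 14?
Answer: -12500*I*√1698/2038449 ≈ -0.25268*I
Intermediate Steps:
F = 36 (F = 6² = 36)
m(Q) = -49/50 (m(Q) = -1 + 1/(36 + 14) = -1 + 1/50 = -49/50)
S(w) = √(-16 + w)
O(E) = E²*√(-16 + E) (O(E) = √(-16 + E)*E² = E²*√(-16 + E))
1/O(m(-12)) = 1/((-49/50)²*√(-16 - 49/50)) = 1/(2401*√(-849/50)/2500) = 1/(2401*(I*√1698/10)/2500) = 1/(2401*I*√1698/25000) = -12500*I*√1698/2038449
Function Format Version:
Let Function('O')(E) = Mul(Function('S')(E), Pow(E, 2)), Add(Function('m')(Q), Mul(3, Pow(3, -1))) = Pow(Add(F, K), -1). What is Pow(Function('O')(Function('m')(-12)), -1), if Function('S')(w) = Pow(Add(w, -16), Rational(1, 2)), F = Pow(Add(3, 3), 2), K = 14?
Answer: Mul(Rational(-12500, 2038449), I, Pow(1698, Rational(1, 2))) ≈ Mul(-0.25268, I)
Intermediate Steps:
F = 36 (F = Pow(6, 2) = 36)
Function('m')(Q) = Rational(-49, 50) (Function('m')(Q) = Add(-1, Pow(Add(36, 14), -1)) = Add(-1, Pow(50, -1)) = Add(-1, Rational(1, 50)) = Rational(-49, 50))
Function('S')(w) = Pow(Add(-16, w), Rational(1, 2))
Function('O')(E) = Mul(Pow(E, 2), Pow(Add(-16, E), Rational(1, 2))) (Function('O')(E) = Mul(Pow(Add(-16, E), Rational(1, 2)), Pow(E, 2)) = Mul(Pow(E, 2), Pow(Add(-16, E), Rational(1, 2))))
Pow(Function('O')(Function('m')(-12)), -1) = Pow(Mul(Pow(Rational(-49, 50), 2), Pow(Add(-16, Rational(-49, 50)), Rational(1, 2))), -1) = Pow(Mul(Rational(2401, 2500), Pow(Rational(-849, 50), Rational(1, 2))), -1) = Pow(Mul(Rational(2401, 2500), Mul(Rational(1, 10), I, Pow(1698, Rational(1, 2)))), -1) = Pow(Mul(Rational(2401, 25000), I, Pow(1698, Rational(1, 2))), -1) = Mul(Rational(-12500, 2038449), I, Pow(1698, Rational(1, 2)))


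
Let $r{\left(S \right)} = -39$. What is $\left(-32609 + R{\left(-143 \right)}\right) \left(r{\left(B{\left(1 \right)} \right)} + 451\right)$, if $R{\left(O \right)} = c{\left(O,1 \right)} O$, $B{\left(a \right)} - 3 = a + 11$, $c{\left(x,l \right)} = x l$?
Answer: $-5009920$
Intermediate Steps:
$c{\left(x,l \right)} = l x$
$B{\left(a \right)} = 14 + a$ ($B{\left(a \right)} = 3 + \left(a + 11\right) = 3 + \left(11 + a\right) = 14 + a$)
$R{\left(O \right)} = O^{2}$ ($R{\left(O \right)} = 1 O O = O O = O^{2}$)
$\left(-32609 + R{\left(-143 \right)}\right) \left(r{\left(B{\left(1 \right)} \right)} + 451\right) = \left(-32609 + \left(-143\right)^{2}\right) \left(-39 + 451\right) = \left(-32609 + 20449\right) 412 = \left(-12160\right) 412 = -5009920$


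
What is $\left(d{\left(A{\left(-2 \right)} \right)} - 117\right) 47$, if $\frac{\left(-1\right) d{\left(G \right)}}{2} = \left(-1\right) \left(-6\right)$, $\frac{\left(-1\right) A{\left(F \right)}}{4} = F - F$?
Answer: $-6063$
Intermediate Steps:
$A{\left(F \right)} = 0$ ($A{\left(F \right)} = - 4 \left(F - F\right) = \left(-4\right) 0 = 0$)
$d{\left(G \right)} = -12$ ($d{\left(G \right)} = - 2 \left(\left(-1\right) \left(-6\right)\right) = \left(-2\right) 6 = -12$)
$\left(d{\left(A{\left(-2 \right)} \right)} - 117\right) 47 = \left(-12 - 117\right) 47 = \left(-129\right) 47 = -6063$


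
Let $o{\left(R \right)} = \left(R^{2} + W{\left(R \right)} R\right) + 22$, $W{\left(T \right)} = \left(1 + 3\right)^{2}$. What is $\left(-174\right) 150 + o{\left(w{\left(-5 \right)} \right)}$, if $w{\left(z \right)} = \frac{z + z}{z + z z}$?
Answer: $- \frac{104343}{4} \approx -26086.0$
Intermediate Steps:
$W{\left(T \right)} = 16$ ($W{\left(T \right)} = 4^{2} = 16$)
$w{\left(z \right)} = \frac{2 z}{z + z^{2}}$
$o{\left(R \right)} = 22 + R^{2} + 16 R$ ($o{\left(R \right)} = \left(R^{2} + 16 R\right) + 22 = 22 + R^{2} + 16 R$)
$\left(-174\right) 150 + o{\left(w{\left(-5 \right)} \right)} = \left(-174\right) 150 + \left(22 + \left(\frac{2}{1 - 5}\right)^{2} + 16 \frac{2}{1 - 5}\right) = -26100 + \left(22 + \left(\frac{2}{-4}\right)^{2} + 16 \frac{2}{-4}\right) = -26100 + \left(22 + \left(2 \left(- \frac{1}{4}\right)\right)^{2} + 16 \cdot 2 \left(- \frac{1}{4}\right)\right) = -26100 + \left(22 + \left(- \frac{1}{2}\right)^{2} + 16 \left(- \frac{1}{2}\right)\right) = -26100 + \left(22 + \frac{1}{4} - 8\right) = -26100 + \frac{57}{4} = - \frac{104343}{4}$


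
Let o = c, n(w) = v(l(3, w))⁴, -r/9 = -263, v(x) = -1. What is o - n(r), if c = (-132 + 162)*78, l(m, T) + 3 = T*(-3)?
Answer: 2339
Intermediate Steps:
l(m, T) = -3 - 3*T (l(m, T) = -3 + T*(-3) = -3 - 3*T)
r = 2367 (r = -9*(-263) = 2367)
c = 2340 (c = 30*78 = 2340)
n(w) = 1 (n(w) = (-1)⁴ = 1)
o = 2340
o - n(r) = 2340 - 1*1 = 2340 - 1 = 2339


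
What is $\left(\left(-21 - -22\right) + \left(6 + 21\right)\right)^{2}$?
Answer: $784$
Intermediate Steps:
$\left(\left(-21 - -22\right) + \left(6 + 21\right)\right)^{2} = \left(\left(-21 + 22\right) + 27\right)^{2} = \left(1 + 27\right)^{2} = 28^{2} = 784$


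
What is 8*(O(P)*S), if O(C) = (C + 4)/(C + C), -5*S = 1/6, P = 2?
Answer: -2/5 ≈ -0.40000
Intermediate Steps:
S = -1/30 (S = -1/(5*6) = -1/5*1/6 = -1/30 ≈ -0.033333)
O(C) = (4 + C)/(2*C) (O(C) = (4 + C)/((2*C)) = (4 + C)*(1/(2*C)) = (4 + C)/(2*C))
8*(O(P)*S) = 8*(((1/2)*(4 + 2)/2)*(-1/30)) = 8*(((1/2)*(1/2)*6)*(-1/30)) = 8*((3/2)*(-1/30)) = 8*(-1/20) = -2/5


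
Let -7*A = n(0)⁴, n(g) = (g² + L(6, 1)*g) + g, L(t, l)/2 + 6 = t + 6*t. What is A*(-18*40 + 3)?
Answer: 0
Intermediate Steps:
L(t, l) = -12 + 14*t (L(t, l) = -12 + 2*(t + 6*t) = -12 + 2*(7*t) = -12 + 14*t)
n(g) = g² + 73*g (n(g) = (g² + (-12 + 14*6)*g) + g = (g² + (-12 + 84)*g) + g = (g² + 72*g) + g = g² + 73*g)
A = 0 (A = -(0*(73 + 0))⁴/7 = -(0*73)⁴/7 = -⅐*0⁴ = -⅐*0 = 0)
A*(-18*40 + 3) = 0*(-18*40 + 3) = 0*(-720 + 3) = 0*(-717) = 0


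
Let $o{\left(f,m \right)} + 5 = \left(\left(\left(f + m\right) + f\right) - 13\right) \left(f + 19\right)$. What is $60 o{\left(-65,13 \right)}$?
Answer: $358500$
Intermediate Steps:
$o{\left(f,m \right)} = -5 + \left(19 + f\right) \left(-13 + m + 2 f\right)$ ($o{\left(f,m \right)} = -5 + \left(\left(\left(f + m\right) + f\right) - 13\right) \left(f + 19\right) = -5 + \left(\left(m + 2 f\right) - 13\right) \left(19 + f\right) = -5 + \left(-13 + m + 2 f\right) \left(19 + f\right) = -5 + \left(19 + f\right) \left(-13 + m + 2 f\right)$)
$60 o{\left(-65,13 \right)} = 60 \left(-252 + 2 \left(-65\right)^{2} + 19 \cdot 13 + 25 \left(-65\right) - 845\right) = 60 \left(-252 + 2 \cdot 4225 + 247 - 1625 - 845\right) = 60 \left(-252 + 8450 + 247 - 1625 - 845\right) = 60 \cdot 5975 = 358500$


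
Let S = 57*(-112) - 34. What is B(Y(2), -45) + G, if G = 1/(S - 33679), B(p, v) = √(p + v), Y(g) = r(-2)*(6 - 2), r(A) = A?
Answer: -1/40097 + I*√53 ≈ -2.494e-5 + 7.2801*I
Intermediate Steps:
Y(g) = -8 (Y(g) = -2*(6 - 2) = -2*4 = -8)
S = -6418 (S = -6384 - 34 = -6418)
G = -1/40097 (G = 1/(-6418 - 33679) = 1/(-40097) = -1/40097 ≈ -2.4940e-5)
B(Y(2), -45) + G = √(-8 - 45) - 1/40097 = √(-53) - 1/40097 = I*√53 - 1/40097 = -1/40097 + I*√53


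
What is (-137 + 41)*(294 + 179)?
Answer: -45408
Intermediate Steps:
(-137 + 41)*(294 + 179) = -96*473 = -45408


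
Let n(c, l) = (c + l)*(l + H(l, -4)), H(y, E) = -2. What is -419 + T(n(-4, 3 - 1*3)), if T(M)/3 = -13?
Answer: -458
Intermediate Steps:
n(c, l) = (-2 + l)*(c + l) (n(c, l) = (c + l)*(l - 2) = (c + l)*(-2 + l) = (-2 + l)*(c + l))
T(M) = -39 (T(M) = 3*(-13) = -39)
-419 + T(n(-4, 3 - 1*3)) = -419 - 39 = -458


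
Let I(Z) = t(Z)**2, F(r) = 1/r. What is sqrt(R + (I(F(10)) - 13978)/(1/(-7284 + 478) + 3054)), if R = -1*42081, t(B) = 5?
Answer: 3*I*sqrt(2020284838027127507)/20785523 ≈ 205.15*I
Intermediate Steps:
R = -42081
I(Z) = 25 (I(Z) = 5**2 = 25)
sqrt(R + (I(F(10)) - 13978)/(1/(-7284 + 478) + 3054)) = sqrt(-42081 + (25 - 13978)/(1/(-7284 + 478) + 3054)) = sqrt(-42081 - 13953/(1/(-6806) + 3054)) = sqrt(-42081 - 13953/(-1/6806 + 3054)) = sqrt(-42081 - 13953/20785523/6806) = sqrt(-42081 - 13953*6806/20785523) = sqrt(-42081 - 94964118/20785523) = sqrt(-874770557481/20785523) = 3*I*sqrt(2020284838027127507)/20785523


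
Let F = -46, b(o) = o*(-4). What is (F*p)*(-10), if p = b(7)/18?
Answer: -6440/9 ≈ -715.56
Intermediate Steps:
b(o) = -4*o
p = -14/9 (p = -4*7/18 = -28*1/18 = -14/9 ≈ -1.5556)
(F*p)*(-10) = -46*(-14/9)*(-10) = (644/9)*(-10) = -6440/9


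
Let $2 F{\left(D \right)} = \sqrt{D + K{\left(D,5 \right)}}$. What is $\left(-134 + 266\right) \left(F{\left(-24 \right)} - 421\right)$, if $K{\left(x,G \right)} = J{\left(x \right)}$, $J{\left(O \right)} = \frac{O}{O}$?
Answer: $-55572 + 66 i \sqrt{23} \approx -55572.0 + 316.52 i$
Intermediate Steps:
$J{\left(O \right)} = 1$
$K{\left(x,G \right)} = 1$
$F{\left(D \right)} = \frac{\sqrt{1 + D}}{2}$ ($F{\left(D \right)} = \frac{\sqrt{D + 1}}{2} = \frac{\sqrt{1 + D}}{2}$)
$\left(-134 + 266\right) \left(F{\left(-24 \right)} - 421\right) = \left(-134 + 266\right) \left(\frac{\sqrt{1 - 24}}{2} - 421\right) = 132 \left(\frac{\sqrt{-23}}{2} - 421\right) = 132 \left(\frac{i \sqrt{23}}{2} - 421\right) = 132 \left(-421 + \frac{i \sqrt{23}}{2}\right) = -55572 + 66 i \sqrt{23}$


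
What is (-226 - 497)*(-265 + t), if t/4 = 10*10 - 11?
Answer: -65793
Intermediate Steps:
t = 356 (t = 4*(10*10 - 11) = 4*(100 - 11) = 4*89 = 356)
(-226 - 497)*(-265 + t) = (-226 - 497)*(-265 + 356) = -723*91 = -65793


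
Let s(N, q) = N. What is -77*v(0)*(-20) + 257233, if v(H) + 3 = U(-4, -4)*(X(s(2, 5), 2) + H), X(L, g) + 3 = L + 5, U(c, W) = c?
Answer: 227973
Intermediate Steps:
X(L, g) = 2 + L (X(L, g) = -3 + (L + 5) = -3 + (5 + L) = 2 + L)
v(H) = -19 - 4*H (v(H) = -3 - 4*((2 + 2) + H) = -3 - 4*(4 + H) = -3 + (-16 - 4*H) = -19 - 4*H)
-77*v(0)*(-20) + 257233 = -77*(-19 - 4*0)*(-20) + 257233 = -77*(-19 + 0)*(-20) + 257233 = -77*(-19)*(-20) + 257233 = 1463*(-20) + 257233 = -29260 + 257233 = 227973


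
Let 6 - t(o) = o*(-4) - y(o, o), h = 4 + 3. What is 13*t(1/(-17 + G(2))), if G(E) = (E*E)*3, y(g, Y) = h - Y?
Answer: 806/5 ≈ 161.20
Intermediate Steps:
h = 7
y(g, Y) = 7 - Y
G(E) = 3*E² (G(E) = E²*3 = 3*E²)
t(o) = 13 + 3*o (t(o) = 6 - (o*(-4) - (7 - o)) = 6 - (-4*o + (-7 + o)) = 6 - (-7 - 3*o) = 6 + (7 + 3*o) = 13 + 3*o)
13*t(1/(-17 + G(2))) = 13*(13 + 3/(-17 + 3*2²)) = 13*(13 + 3/(-17 + 3*4)) = 13*(13 + 3/(-17 + 12)) = 13*(13 + 3/(-5)) = 13*(13 + 3*(-⅕)) = 13*(13 - ⅗) = 13*(62/5) = 806/5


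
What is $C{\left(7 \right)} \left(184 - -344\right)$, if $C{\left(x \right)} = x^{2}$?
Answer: $25872$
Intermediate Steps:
$C{\left(7 \right)} \left(184 - -344\right) = 7^{2} \left(184 - -344\right) = 49 \left(184 + 344\right) = 49 \cdot 528 = 25872$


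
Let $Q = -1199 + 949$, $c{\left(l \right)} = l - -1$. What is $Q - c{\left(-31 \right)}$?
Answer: $-220$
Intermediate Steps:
$c{\left(l \right)} = 1 + l$ ($c{\left(l \right)} = l + 1 = 1 + l$)
$Q = -250$
$Q - c{\left(-31 \right)} = -250 - \left(1 - 31\right) = -250 - -30 = -250 + 30 = -220$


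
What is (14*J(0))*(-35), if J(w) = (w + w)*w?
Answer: 0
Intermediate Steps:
J(w) = 2*w² (J(w) = (2*w)*w = 2*w²)
(14*J(0))*(-35) = (14*(2*0²))*(-35) = (14*(2*0))*(-35) = (14*0)*(-35) = 0*(-35) = 0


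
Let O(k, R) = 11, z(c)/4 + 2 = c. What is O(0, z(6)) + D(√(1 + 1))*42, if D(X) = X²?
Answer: 95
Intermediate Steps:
z(c) = -8 + 4*c
O(0, z(6)) + D(√(1 + 1))*42 = 11 + (√(1 + 1))²*42 = 11 + (√2)²*42 = 11 + 2*42 = 11 + 84 = 95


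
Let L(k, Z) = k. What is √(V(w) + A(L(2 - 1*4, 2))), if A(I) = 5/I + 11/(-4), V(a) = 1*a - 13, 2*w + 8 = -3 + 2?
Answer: I*√91/2 ≈ 4.7697*I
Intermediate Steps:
w = -9/2 (w = -4 + (-3 + 2)/2 = -4 + (½)*(-1) = -4 - ½ = -9/2 ≈ -4.5000)
V(a) = -13 + a (V(a) = a - 13 = -13 + a)
A(I) = -11/4 + 5/I (A(I) = 5/I + 11*(-¼) = 5/I - 11/4 = -11/4 + 5/I)
√(V(w) + A(L(2 - 1*4, 2))) = √((-13 - 9/2) + (-11/4 + 5/(2 - 1*4))) = √(-35/2 + (-11/4 + 5/(2 - 4))) = √(-35/2 + (-11/4 + 5/(-2))) = √(-35/2 + (-11/4 + 5*(-½))) = √(-35/2 + (-11/4 - 5/2)) = √(-35/2 - 21/4) = √(-91/4) = I*√91/2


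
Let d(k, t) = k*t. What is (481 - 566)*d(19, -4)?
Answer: 6460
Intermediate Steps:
(481 - 566)*d(19, -4) = (481 - 566)*(19*(-4)) = -85*(-76) = 6460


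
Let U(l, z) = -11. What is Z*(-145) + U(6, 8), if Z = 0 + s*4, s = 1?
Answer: -591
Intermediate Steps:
Z = 4 (Z = 0 + 1*4 = 0 + 4 = 4)
Z*(-145) + U(6, 8) = 4*(-145) - 11 = -580 - 11 = -591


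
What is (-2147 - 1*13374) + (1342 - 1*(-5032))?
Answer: -9147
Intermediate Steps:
(-2147 - 1*13374) + (1342 - 1*(-5032)) = (-2147 - 13374) + (1342 + 5032) = -15521 + 6374 = -9147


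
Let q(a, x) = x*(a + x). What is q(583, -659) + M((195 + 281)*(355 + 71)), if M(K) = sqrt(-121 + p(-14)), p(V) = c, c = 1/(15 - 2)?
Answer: 50084 + 2*I*sqrt(5109)/13 ≈ 50084.0 + 10.997*I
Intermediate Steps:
c = 1/13 ≈ 0.076923
p(V) = 1/13
M(K) = 2*I*sqrt(5109)/13 (M(K) = sqrt(-121 + 1/13) = sqrt(-1572/13) = 2*I*sqrt(5109)/13)
q(583, -659) + M((195 + 281)*(355 + 71)) = -659*(583 - 659) + 2*I*sqrt(5109)/13 = -659*(-76) + 2*I*sqrt(5109)/13 = 50084 + 2*I*sqrt(5109)/13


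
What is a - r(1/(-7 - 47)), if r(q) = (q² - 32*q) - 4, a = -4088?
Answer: -11910673/2916 ≈ -4084.6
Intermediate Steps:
r(q) = -4 + q² - 32*q
a - r(1/(-7 - 47)) = -4088 - (-4 + (1/(-7 - 47))² - 32/(-7 - 47)) = -4088 - (-4 + (1/(-54))² - 32/(-54)) = -4088 - (-4 + (-1/54)² - 32*(-1/54)) = -4088 - (-4 + 1/2916 + 16/27) = -4088 - 1*(-9935/2916) = -4088 + 9935/2916 = -11910673/2916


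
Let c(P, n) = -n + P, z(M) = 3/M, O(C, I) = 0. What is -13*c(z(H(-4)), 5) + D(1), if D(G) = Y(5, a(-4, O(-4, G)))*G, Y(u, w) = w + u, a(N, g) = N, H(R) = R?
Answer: 303/4 ≈ 75.750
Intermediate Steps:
Y(u, w) = u + w
D(G) = G (D(G) = (5 - 4)*G = 1*G = G)
c(P, n) = P - n
-13*c(z(H(-4)), 5) + D(1) = -13*(3/(-4) - 1*5) + 1 = -13*(3*(-1/4) - 5) + 1 = -13*(-3/4 - 5) + 1 = -13*(-23/4) + 1 = 299/4 + 1 = 303/4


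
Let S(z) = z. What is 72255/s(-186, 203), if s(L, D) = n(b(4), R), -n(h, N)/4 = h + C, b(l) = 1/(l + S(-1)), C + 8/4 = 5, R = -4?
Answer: -43353/8 ≈ -5419.1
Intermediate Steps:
C = 3 (C = -2 + 5 = 3)
b(l) = 1/(-1 + l) (b(l) = 1/(l - 1) = 1/(-1 + l))
n(h, N) = -12 - 4*h (n(h, N) = -4*(h + 3) = -4*(3 + h) = -12 - 4*h)
s(L, D) = -40/3 (s(L, D) = -12 - 4/(-1 + 4) = -12 - 4/3 = -40/3)
72255/s(-186, 203) = 72255/(-40/3) = 72255*(-3/40) = -43353/8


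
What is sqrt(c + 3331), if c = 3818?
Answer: sqrt(7149) ≈ 84.552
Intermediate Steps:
sqrt(c + 3331) = sqrt(3818 + 3331) = sqrt(7149)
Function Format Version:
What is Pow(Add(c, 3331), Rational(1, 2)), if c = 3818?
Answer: Pow(7149, Rational(1, 2)) ≈ 84.552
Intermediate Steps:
Pow(Add(c, 3331), Rational(1, 2)) = Pow(Add(3818, 3331), Rational(1, 2)) = Pow(7149, Rational(1, 2))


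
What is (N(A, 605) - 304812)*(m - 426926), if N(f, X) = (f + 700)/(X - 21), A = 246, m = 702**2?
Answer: -2931723540509/146 ≈ -2.0080e+10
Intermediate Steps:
m = 492804
N(f, X) = (700 + f)/(-21 + X)
(N(A, 605) - 304812)*(m - 426926) = ((700 + 246)/(-21 + 605) - 304812)*(492804 - 426926) = (946/584 - 304812)*65878 = ((1/584)*946 - 304812)*65878 = (473/292 - 304812)*65878 = -89004631/292*65878 = -2931723540509/146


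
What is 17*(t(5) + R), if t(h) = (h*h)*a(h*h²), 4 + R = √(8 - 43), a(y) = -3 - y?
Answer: -54468 + 17*I*√35 ≈ -54468.0 + 100.57*I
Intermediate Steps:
R = -4 + I*√35 (R = -4 + √(8 - 43) = -4 + √(-35) = -4 + I*√35 ≈ -4.0 + 5.9161*I)
t(h) = h²*(-3 - h³) (t(h) = (h*h)*(-3 - h*h²) = h²*(-3 - h³))
17*(t(5) + R) = 17*(5²*(-3 - 1*5³) + (-4 + I*√35)) = 17*(25*(-3 - 1*125) + (-4 + I*√35)) = 17*(25*(-3 - 125) + (-4 + I*√35)) = 17*(25*(-128) + (-4 + I*√35)) = 17*(-3200 + (-4 + I*√35)) = 17*(-3204 + I*√35) = -54468 + 17*I*√35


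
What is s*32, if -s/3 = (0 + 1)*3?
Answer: -288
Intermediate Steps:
s = -9 (s = -3*(0 + 1)*3 = -3*3 = -9)
s*32 = -9*32 = -288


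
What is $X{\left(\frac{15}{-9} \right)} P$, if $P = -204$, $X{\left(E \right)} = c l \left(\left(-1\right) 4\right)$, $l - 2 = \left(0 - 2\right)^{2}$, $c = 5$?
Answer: $24480$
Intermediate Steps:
$l = 6$ ($l = 2 + \left(0 - 2\right)^{2} = 2 + \left(-2\right)^{2} = 2 + 4 = 6$)
$X{\left(E \right)} = -120$ ($X{\left(E \right)} = 5 \cdot 6 \left(\left(-1\right) 4\right) = 30 \left(-4\right) = -120$)
$X{\left(\frac{15}{-9} \right)} P = \left(-120\right) \left(-204\right) = 24480$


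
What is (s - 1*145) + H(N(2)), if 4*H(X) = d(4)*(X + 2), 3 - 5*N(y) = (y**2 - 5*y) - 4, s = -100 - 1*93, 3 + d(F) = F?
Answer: -6737/20 ≈ -336.85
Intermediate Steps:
d(F) = -3 + F
s = -193 (s = -100 - 93 = -193)
N(y) = 7/5 + y - y**2/5 (N(y) = 3/5 - ((y**2 - 5*y) - 4)/5 = 3/5 - (-4 + y**2 - 5*y)/5 = 3/5 + (4/5 + y - y**2/5) = 7/5 + y - y**2/5)
H(X) = 1/2 + X/4 (H(X) = ((-3 + 4)*(X + 2))/4 = (1*(2 + X))/4 = (2 + X)/4 = 1/2 + X/4)
(s - 1*145) + H(N(2)) = (-193 - 1*145) + (1/2 + (7/5 + 2 - 1/5*2**2)/4) = (-193 - 145) + (1/2 + (7/5 + 2 - 1/5*4)/4) = -338 + (1/2 + (7/5 + 2 - 4/5)/4) = -338 + (1/2 + (1/4)*(13/5)) = -338 + (1/2 + 13/20) = -338 + 23/20 = -6737/20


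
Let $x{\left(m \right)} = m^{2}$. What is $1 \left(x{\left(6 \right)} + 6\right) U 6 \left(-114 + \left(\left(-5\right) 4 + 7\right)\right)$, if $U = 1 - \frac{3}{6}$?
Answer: $-16002$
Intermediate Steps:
$U = \frac{1}{2}$ ($U = 1 - 3 \cdot \frac{1}{6} = 1 - \frac{1}{2} = \frac{1}{2} \approx 0.5$)
$1 \left(x{\left(6 \right)} + 6\right) U 6 \left(-114 + \left(\left(-5\right) 4 + 7\right)\right) = 1 \left(6^{2} + 6\right) \frac{1}{2} \cdot 6 \left(-114 + \left(\left(-5\right) 4 + 7\right)\right) = 1 \left(36 + 6\right) \frac{1}{2} \cdot 6 \left(-114 + \left(-20 + 7\right)\right) = 1 \cdot 42 \cdot \frac{1}{2} \cdot 6 \left(-114 - 13\right) = 42 \cdot \frac{1}{2} \cdot 6 \left(-127\right) = 21 \cdot 6 \left(-127\right) = 126 \left(-127\right) = -16002$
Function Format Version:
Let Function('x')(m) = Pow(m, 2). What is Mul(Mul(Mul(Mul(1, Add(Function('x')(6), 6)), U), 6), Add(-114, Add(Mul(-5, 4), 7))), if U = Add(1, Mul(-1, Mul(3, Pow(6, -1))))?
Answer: -16002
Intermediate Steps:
U = Rational(1, 2) (U = Add(1, Mul(-1, Mul(3, Rational(1, 6)))) = Add(1, Mul(-1, Rational(1, 2))) = Add(1, Rational(-1, 2)) = Rational(1, 2) ≈ 0.50000)
Mul(Mul(Mul(Mul(1, Add(Function('x')(6), 6)), U), 6), Add(-114, Add(Mul(-5, 4), 7))) = Mul(Mul(Mul(Mul(1, Add(Pow(6, 2), 6)), Rational(1, 2)), 6), Add(-114, Add(Mul(-5, 4), 7))) = Mul(Mul(Mul(Mul(1, Add(36, 6)), Rational(1, 2)), 6), Add(-114, Add(-20, 7))) = Mul(Mul(Mul(Mul(1, 42), Rational(1, 2)), 6), Add(-114, -13)) = Mul(Mul(Mul(42, Rational(1, 2)), 6), -127) = Mul(Mul(21, 6), -127) = Mul(126, -127) = -16002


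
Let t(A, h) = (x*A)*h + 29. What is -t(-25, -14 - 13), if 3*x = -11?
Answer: 2446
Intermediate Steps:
x = -11/3 (x = (⅓)*(-11) = -11/3 ≈ -3.6667)
t(A, h) = 29 - 11*A*h/3 (t(A, h) = (-11*A/3)*h + 29 = -11*A*h/3 + 29 = 29 - 11*A*h/3)
-t(-25, -14 - 13) = -(29 - 11/3*(-25)*(-14 - 13)) = -(29 - 11/3*(-25)*(-27)) = -(29 - 2475) = -1*(-2446) = 2446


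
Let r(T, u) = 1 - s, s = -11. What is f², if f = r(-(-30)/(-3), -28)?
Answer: 144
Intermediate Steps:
r(T, u) = 12 (r(T, u) = 1 - 1*(-11) = 1 + 11 = 12)
f = 12
f² = 12² = 144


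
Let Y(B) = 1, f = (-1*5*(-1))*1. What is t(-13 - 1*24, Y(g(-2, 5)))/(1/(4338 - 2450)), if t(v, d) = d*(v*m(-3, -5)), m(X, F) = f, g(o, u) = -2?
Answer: -349280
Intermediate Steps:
f = 5 (f = -5*(-1)*1 = 5*1 = 5)
m(X, F) = 5
t(v, d) = 5*d*v (t(v, d) = d*(v*5) = d*(5*v) = 5*d*v)
t(-13 - 1*24, Y(g(-2, 5)))/(1/(4338 - 2450)) = (5*1*(-13 - 1*24))/(1/(4338 - 2450)) = (5*1*(-13 - 24))/(1/1888) = (5*1*(-37))/(1/1888) = -185*1888 = -349280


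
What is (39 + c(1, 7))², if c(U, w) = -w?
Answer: 1024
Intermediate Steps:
(39 + c(1, 7))² = (39 - 1*7)² = (39 - 7)² = 32² = 1024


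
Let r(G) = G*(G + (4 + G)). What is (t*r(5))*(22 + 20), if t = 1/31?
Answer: 2940/31 ≈ 94.839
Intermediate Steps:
t = 1/31 ≈ 0.032258
r(G) = G*(4 + 2*G)
(t*r(5))*(22 + 20) = ((2*5*(2 + 5))/31)*(22 + 20) = ((2*5*7)/31)*42 = ((1/31)*70)*42 = (70/31)*42 = 2940/31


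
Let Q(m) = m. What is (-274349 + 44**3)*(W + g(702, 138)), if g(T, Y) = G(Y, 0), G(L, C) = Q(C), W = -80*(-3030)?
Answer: -45853596000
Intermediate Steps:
W = 242400
G(L, C) = C
g(T, Y) = 0
(-274349 + 44**3)*(W + g(702, 138)) = (-274349 + 44**3)*(242400 + 0) = (-274349 + 85184)*242400 = -189165*242400 = -45853596000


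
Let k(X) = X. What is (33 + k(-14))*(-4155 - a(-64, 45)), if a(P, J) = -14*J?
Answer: -66975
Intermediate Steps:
(33 + k(-14))*(-4155 - a(-64, 45)) = (33 - 14)*(-4155 - (-14)*45) = 19*(-4155 - 1*(-630)) = 19*(-4155 + 630) = 19*(-3525) = -66975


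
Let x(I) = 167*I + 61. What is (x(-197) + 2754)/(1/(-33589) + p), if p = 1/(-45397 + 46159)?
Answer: -769994504712/32827 ≈ -2.3456e+7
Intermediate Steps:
x(I) = 61 + 167*I
p = 1/762 ≈ 0.0013123
(x(-197) + 2754)/(1/(-33589) + p) = ((61 + 167*(-197)) + 2754)/(1/(-33589) + 1/762) = ((61 - 32899) + 2754)/(-1/33589 + 1/762) = (-32838 + 2754)/(32827/25594818) = -30084*25594818/32827 = -769994504712/32827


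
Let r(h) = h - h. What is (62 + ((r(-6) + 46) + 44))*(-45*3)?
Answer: -20520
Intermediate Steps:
r(h) = 0
(62 + ((r(-6) + 46) + 44))*(-45*3) = (62 + ((0 + 46) + 44))*(-45*3) = (62 + (46 + 44))*(-135) = (62 + 90)*(-135) = 152*(-135) = -20520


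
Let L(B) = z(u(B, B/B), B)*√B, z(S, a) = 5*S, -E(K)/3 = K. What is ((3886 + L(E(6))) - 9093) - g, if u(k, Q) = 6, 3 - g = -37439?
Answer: -42649 + 90*I*√2 ≈ -42649.0 + 127.28*I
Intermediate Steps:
g = 37442 (g = 3 - 1*(-37439) = 3 + 37439 = 37442)
E(K) = -3*K
L(B) = 30*√B (L(B) = (5*6)*√B = 30*√B)
((3886 + L(E(6))) - 9093) - g = ((3886 + 30*√(-3*6)) - 9093) - 1*37442 = ((3886 + 30*√(-18)) - 9093) - 37442 = ((3886 + 30*(3*I*√2)) - 9093) - 37442 = ((3886 + 90*I*√2) - 9093) - 37442 = (-5207 + 90*I*√2) - 37442 = -42649 + 90*I*√2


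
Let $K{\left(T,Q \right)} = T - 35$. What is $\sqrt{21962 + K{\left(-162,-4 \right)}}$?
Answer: $\sqrt{21765} \approx 147.53$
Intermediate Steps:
$K{\left(T,Q \right)} = -35 + T$ ($K{\left(T,Q \right)} = T - 35 = -35 + T$)
$\sqrt{21962 + K{\left(-162,-4 \right)}} = \sqrt{21962 - 197} = \sqrt{21765}$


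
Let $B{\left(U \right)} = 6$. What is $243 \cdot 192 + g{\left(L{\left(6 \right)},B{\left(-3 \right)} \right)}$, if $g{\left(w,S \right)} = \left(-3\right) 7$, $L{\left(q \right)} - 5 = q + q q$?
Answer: $46635$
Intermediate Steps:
$L{\left(q \right)} = 5 + q + q^{2}$ ($L{\left(q \right)} = 5 + \left(q + q q\right) = 5 + \left(q + q^{2}\right) = 5 + q + q^{2}$)
$g{\left(w,S \right)} = -21$
$243 \cdot 192 + g{\left(L{\left(6 \right)},B{\left(-3 \right)} \right)} = 243 \cdot 192 - 21 = 46656 - 21 = 46635$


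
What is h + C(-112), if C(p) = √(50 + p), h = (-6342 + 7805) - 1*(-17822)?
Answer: 19285 + I*√62 ≈ 19285.0 + 7.874*I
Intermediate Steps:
h = 19285 (h = 1463 + 17822 = 19285)
h + C(-112) = 19285 + √(50 - 112) = 19285 + √(-62) = 19285 + I*√62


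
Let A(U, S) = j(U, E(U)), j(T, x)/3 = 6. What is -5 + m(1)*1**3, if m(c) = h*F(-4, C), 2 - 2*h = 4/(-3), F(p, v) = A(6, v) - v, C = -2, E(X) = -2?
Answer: 85/3 ≈ 28.333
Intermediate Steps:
j(T, x) = 18 (j(T, x) = 3*6 = 18)
A(U, S) = 18
F(p, v) = 18 - v
h = 5/3 (h = 1 - 2/(-3) = 1 - 2*(-1)/3 = 1 - 1/2*(-4/3) = 1 + 2/3 = 5/3 ≈ 1.6667)
m(c) = 100/3 (m(c) = 5*(18 - 1*(-2))/3 = 5*(18 + 2)/3 = (5/3)*20 = 100/3)
-5 + m(1)*1**3 = -5 + (100/3)*1**3 = -5 + (100/3)*1 = -5 + 100/3 = 85/3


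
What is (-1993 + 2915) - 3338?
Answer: -2416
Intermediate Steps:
(-1993 + 2915) - 3338 = 922 - 3338 = -2416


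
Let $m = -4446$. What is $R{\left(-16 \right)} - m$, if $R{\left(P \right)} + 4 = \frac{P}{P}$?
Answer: $4443$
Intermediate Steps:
$R{\left(P \right)} = -3$ ($R{\left(P \right)} = -4 + \frac{P}{P} = -4 + 1 = -3$)
$R{\left(-16 \right)} - m = -3 - -4446 = -3 + 4446 = 4443$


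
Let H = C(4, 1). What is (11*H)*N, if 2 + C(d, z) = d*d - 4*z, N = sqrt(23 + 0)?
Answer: 110*sqrt(23) ≈ 527.54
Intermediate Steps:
N = sqrt(23) ≈ 4.7958
C(d, z) = -2 + d**2 - 4*z (C(d, z) = -2 + (d*d - 4*z) = -2 + (d**2 - 4*z) = -2 + d**2 - 4*z)
H = 10 (H = -2 + 4**2 - 4*1 = -2 + 16 - 4 = 10)
(11*H)*N = (11*10)*sqrt(23) = 110*sqrt(23)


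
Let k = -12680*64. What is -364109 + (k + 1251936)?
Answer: 76307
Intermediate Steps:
k = -811520
-364109 + (k + 1251936) = -364109 + (-811520 + 1251936) = -364109 + 440416 = 76307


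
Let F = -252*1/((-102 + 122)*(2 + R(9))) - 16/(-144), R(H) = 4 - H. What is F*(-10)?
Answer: -388/9 ≈ -43.111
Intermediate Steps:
F = 194/45 (F = -252*1/((-102 + 122)*(2 + (4 - 1*9))) - 16/(-144) = -252*1/(20*(2 + (4 - 9))) - 16*(-1/144) = -252*1/(20*(2 - 5)) + ⅑ = -252/((-3*20)) + ⅑ = -252/(-60) + ⅑ = -252*(-1/60) + ⅑ = 21/5 + ⅑ = 194/45 ≈ 4.3111)
F*(-10) = (194/45)*(-10) = -388/9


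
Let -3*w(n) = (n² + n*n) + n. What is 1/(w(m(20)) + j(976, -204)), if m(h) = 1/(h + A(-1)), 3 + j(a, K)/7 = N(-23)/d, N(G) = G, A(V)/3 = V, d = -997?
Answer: -864399/18031735 ≈ -0.047938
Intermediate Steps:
A(V) = 3*V
j(a, K) = -20776/997 (j(a, K) = -21 + 7*(-23/(-997)) = -21 + 7*(-23*(-1/997)) = -21 + 7*(23/997) = -21 + 161/997 = -20776/997)
m(h) = 1/(-3 + h) (m(h) = 1/(h + 3*(-1)) = 1/(h - 3) = 1/(-3 + h))
w(n) = -2*n²/3 - n/3 (w(n) = -((n² + n*n) + n)/3 = -((n² + n²) + n)/3 = -(2*n² + n)/3 = -(n + 2*n²)/3 = -2*n²/3 - n/3)
1/(w(m(20)) + j(976, -204)) = 1/(-(1 + 2/(-3 + 20))/(3*(-3 + 20)) - 20776/997) = 1/(-⅓*(1 + 2/17)/17 - 20776/997) = 1/(-⅓*1/17*(1 + 2*(1/17)) - 20776/997) = 1/(-⅓*1/17*(1 + 2/17) - 20776/997) = 1/(-⅓*1/17*19/17 - 20776/997) = 1/(-19/867 - 20776/997) = 1/(-18031735/864399) = -864399/18031735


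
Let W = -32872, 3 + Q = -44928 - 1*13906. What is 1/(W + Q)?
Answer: -1/91709 ≈ -1.0904e-5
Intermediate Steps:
Q = -58837 (Q = -3 + (-44928 - 1*13906) = -3 + (-44928 - 13906) = -3 - 58834 = -58837)
1/(W + Q) = 1/(-32872 - 58837) = 1/(-91709) = -1/91709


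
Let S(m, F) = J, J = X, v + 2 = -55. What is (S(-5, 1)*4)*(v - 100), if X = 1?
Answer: -628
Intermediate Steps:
v = -57 (v = -2 - 55 = -57)
J = 1
S(m, F) = 1
(S(-5, 1)*4)*(v - 100) = (1*4)*(-57 - 100) = 4*(-157) = -628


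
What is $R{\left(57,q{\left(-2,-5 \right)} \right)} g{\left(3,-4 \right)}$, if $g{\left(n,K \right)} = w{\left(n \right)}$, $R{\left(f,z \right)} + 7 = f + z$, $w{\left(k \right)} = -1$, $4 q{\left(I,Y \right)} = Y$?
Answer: $- \frac{195}{4} \approx -48.75$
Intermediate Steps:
$q{\left(I,Y \right)} = \frac{Y}{4}$
$R{\left(f,z \right)} = -7 + f + z$ ($R{\left(f,z \right)} = -7 + \left(f + z\right) = -7 + f + z$)
$g{\left(n,K \right)} = -1$
$R{\left(57,q{\left(-2,-5 \right)} \right)} g{\left(3,-4 \right)} = \left(-7 + 57 + \frac{1}{4} \left(-5\right)\right) \left(-1\right) = \left(-7 + 57 - \frac{5}{4}\right) \left(-1\right) = \frac{195}{4} \left(-1\right) = - \frac{195}{4}$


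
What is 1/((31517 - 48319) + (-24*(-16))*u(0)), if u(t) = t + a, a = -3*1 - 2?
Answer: -1/18722 ≈ -5.3413e-5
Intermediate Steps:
a = -5 (a = -3 - 2 = -5)
u(t) = -5 + t (u(t) = t - 5 = -5 + t)
1/((31517 - 48319) + (-24*(-16))*u(0)) = 1/((31517 - 48319) + (-24*(-16))*(-5 + 0)) = 1/(-16802 + 384*(-5)) = 1/(-16802 - 1920) = 1/(-18722) = -1/18722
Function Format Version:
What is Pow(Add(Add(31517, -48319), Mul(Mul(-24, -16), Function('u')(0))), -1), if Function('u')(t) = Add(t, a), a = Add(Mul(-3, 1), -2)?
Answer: Rational(-1, 18722) ≈ -5.3413e-5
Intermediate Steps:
a = -5 (a = Add(-3, -2) = -5)
Function('u')(t) = Add(-5, t) (Function('u')(t) = Add(t, -5) = Add(-5, t))
Pow(Add(Add(31517, -48319), Mul(Mul(-24, -16), Function('u')(0))), -1) = Pow(Add(Add(31517, -48319), Mul(Mul(-24, -16), Add(-5, 0))), -1) = Pow(Add(-16802, Mul(384, -5)), -1) = Pow(Add(-16802, -1920), -1) = Pow(-18722, -1) = Rational(-1, 18722)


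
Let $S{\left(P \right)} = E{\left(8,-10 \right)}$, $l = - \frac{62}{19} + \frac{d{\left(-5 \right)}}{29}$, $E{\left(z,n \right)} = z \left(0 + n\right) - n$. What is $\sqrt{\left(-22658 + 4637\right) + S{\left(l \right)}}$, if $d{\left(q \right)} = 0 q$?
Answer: $i \sqrt{18091} \approx 134.5 i$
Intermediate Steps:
$d{\left(q \right)} = 0$
$E{\left(z,n \right)} = - n + n z$ ($E{\left(z,n \right)} = z n - n = n z - n = - n + n z$)
$l = - \frac{62}{19}$ ($l = - \frac{62}{19} + \frac{0}{29} = \left(-62\right) \frac{1}{19} + 0 \cdot \frac{1}{29} = - \frac{62}{19} + 0 = - \frac{62}{19} \approx -3.2632$)
$S{\left(P \right)} = -70$ ($S{\left(P \right)} = - 10 \left(-1 + 8\right) = \left(-10\right) 7 = -70$)
$\sqrt{\left(-22658 + 4637\right) + S{\left(l \right)}} = \sqrt{\left(-22658 + 4637\right) - 70} = \sqrt{-18021 - 70} = \sqrt{-18091} = i \sqrt{18091}$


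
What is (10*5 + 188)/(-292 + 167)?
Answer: -238/125 ≈ -1.9040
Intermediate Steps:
(10*5 + 188)/(-292 + 167) = (50 + 188)/(-125) = 238*(-1/125) = -238/125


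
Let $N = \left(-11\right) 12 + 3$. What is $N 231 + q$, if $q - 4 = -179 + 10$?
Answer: $-29964$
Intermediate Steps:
$N = -129$ ($N = -132 + 3 = -129$)
$q = -165$ ($q = 4 + \left(-179 + 10\right) = 4 - 169 = -165$)
$N 231 + q = \left(-129\right) 231 - 165 = -29799 - 165 = -29964$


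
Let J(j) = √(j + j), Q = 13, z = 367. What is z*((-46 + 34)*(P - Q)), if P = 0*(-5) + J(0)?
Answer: 57252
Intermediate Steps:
J(j) = √2*√j (J(j) = √(2*j) = √2*√j)
P = 0 (P = 0*(-5) + √2*√0 = 0 + √2*0 = 0 + 0 = 0)
z*((-46 + 34)*(P - Q)) = 367*((-46 + 34)*(0 - 1*13)) = 367*(-12*(0 - 13)) = 367*(-12*(-13)) = 367*156 = 57252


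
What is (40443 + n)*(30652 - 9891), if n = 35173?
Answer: 1569863776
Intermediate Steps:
(40443 + n)*(30652 - 9891) = (40443 + 35173)*(30652 - 9891) = 75616*20761 = 1569863776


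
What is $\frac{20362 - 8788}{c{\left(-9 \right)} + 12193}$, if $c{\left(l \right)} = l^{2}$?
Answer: $\frac{5787}{6137} \approx 0.94297$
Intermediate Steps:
$\frac{20362 - 8788}{c{\left(-9 \right)} + 12193} = \frac{20362 - 8788}{\left(-9\right)^{2} + 12193} = \frac{11574}{81 + 12193} = \frac{11574}{12274} = 11574 \cdot \frac{1}{12274} = \frac{5787}{6137}$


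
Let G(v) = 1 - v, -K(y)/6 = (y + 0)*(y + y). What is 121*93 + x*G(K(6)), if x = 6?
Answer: 13851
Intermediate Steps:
K(y) = -12*y**2 (K(y) = -6*(y + 0)*(y + y) = -6*y*2*y = -12*y**2)
121*93 + x*G(K(6)) = 121*93 + 6*(1 - (-12)*6**2) = 11253 + 6*(1 - (-12)*36) = 11253 + 6*(1 - 1*(-432)) = 11253 + 6*(1 + 432) = 11253 + 6*433 = 11253 + 2598 = 13851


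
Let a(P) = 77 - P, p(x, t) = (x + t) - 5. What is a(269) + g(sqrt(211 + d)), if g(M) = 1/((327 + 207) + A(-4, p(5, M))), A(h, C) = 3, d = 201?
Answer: -103103/537 ≈ -192.00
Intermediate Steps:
p(x, t) = -5 + t + x (p(x, t) = (t + x) - 5 = -5 + t + x)
g(M) = 1/537 (g(M) = 1/((327 + 207) + 3) = 1/(534 + 3) = 1/537)
a(269) + g(sqrt(211 + d)) = (77 - 1*269) + 1/537 = (77 - 269) + 1/537 = -192 + 1/537 = -103103/537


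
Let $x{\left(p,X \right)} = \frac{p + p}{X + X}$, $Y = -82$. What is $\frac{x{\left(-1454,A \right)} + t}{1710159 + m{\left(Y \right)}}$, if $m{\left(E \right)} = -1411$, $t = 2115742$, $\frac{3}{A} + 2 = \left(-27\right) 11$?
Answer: $\frac{1695493}{1281561} \approx 1.323$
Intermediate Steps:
$A = - \frac{3}{299}$ ($A = \frac{3}{-2 - 297} = \frac{3}{-299} = 3 \left(- \frac{1}{299}\right) = - \frac{3}{299} \approx -0.010033$)
$x{\left(p,X \right)} = \frac{p}{X}$ ($x{\left(p,X \right)} = \frac{2 p}{2 X} = 2 p \frac{1}{2 X} = \frac{p}{X}$)
$\frac{x{\left(-1454,A \right)} + t}{1710159 + m{\left(Y \right)}} = \frac{- \frac{1454}{- \frac{3}{299}} + 2115742}{1710159 - 1411} = \frac{\left(-1454\right) \left(- \frac{299}{3}\right) + 2115742}{1708748} = \left(\frac{434746}{3} + 2115742\right) \frac{1}{1708748} = \frac{6781972}{3} \cdot \frac{1}{1708748} = \frac{1695493}{1281561}$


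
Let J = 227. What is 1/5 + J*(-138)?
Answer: -156629/5 ≈ -31326.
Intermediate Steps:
1/5 + J*(-138) = 1/5 + 227*(-138) = 1/5 - 31326 = -156629/5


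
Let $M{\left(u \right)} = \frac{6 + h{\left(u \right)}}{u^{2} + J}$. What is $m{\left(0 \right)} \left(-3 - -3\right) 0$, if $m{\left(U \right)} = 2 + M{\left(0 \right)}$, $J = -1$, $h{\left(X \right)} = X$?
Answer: $0$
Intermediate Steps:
$M{\left(u \right)} = \frac{6 + u}{-1 + u^{2}}$ ($M{\left(u \right)} = \frac{6 + u}{u^{2} - 1} = \frac{6 + u}{-1 + u^{2}}$)
$m{\left(U \right)} = -4$ ($m{\left(U \right)} = 2 + \frac{6 + 0}{-1 + 0^{2}} = 2 + \frac{1}{-1 + 0} \cdot 6 = 2 + \frac{1}{-1} \cdot 6 = 2 - 6 = -4$)
$m{\left(0 \right)} \left(-3 - -3\right) 0 = - 4 \left(-3 - -3\right) 0 = - 4 \left(-3 + 3\right) 0 = - 4 \cdot 0 \cdot 0 = \left(-4\right) 0 = 0$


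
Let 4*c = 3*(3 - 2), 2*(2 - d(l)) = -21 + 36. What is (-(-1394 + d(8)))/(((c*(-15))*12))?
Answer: -311/30 ≈ -10.367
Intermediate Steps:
d(l) = -11/2 (d(l) = 2 - (-21 + 36)/2 = 2 - ½*15 = 2 - 15/2 = -11/2)
c = ¾ (c = (3*(3 - 2))/4 = (3*1)/4 = (¼)*3 = ¾ ≈ 0.75000)
(-(-1394 + d(8)))/(((c*(-15))*12)) = (-(-1394 - 11/2))/((((¾)*(-15))*12)) = (-1*(-2799/2))/((-45/4*12)) = (2799/2)/(-135) = (2799/2)*(-1/135) = -311/30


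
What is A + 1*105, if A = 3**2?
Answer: 114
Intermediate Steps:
A = 9
A + 1*105 = 9 + 1*105 = 9 + 105 = 114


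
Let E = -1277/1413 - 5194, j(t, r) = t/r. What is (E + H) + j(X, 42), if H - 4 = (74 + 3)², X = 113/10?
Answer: 146063423/197820 ≈ 738.37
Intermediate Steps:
X = 113/10 (X = 113*(⅒) = 113/10 ≈ 11.300)
E = -7340399/1413 (E = -1277*1/1413 - 5194 = -1277/1413 - 5194 = -7340399/1413 ≈ -5194.9)
H = 5933 (H = 4 + (74 + 3)² = 4 + 77² = 4 + 5929 = 5933)
(E + H) + j(X, 42) = (-7340399/1413 + 5933) + (113/10)/42 = 1042930/1413 + (113/10)*(1/42) = 1042930/1413 + 113/420 = 146063423/197820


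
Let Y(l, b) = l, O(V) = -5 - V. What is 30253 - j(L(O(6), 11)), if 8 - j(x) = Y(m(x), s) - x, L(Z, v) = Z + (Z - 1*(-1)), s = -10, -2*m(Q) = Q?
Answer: 60553/2 ≈ 30277.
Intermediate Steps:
m(Q) = -Q/2
L(Z, v) = 1 + 2*Z (L(Z, v) = Z + (Z + 1) = Z + (1 + Z) = 1 + 2*Z)
j(x) = 8 + 3*x/2 (j(x) = 8 - (-x/2 - x) = 8 - (-3)*x/2 = 8 + 3*x/2)
30253 - j(L(O(6), 11)) = 30253 - (8 + 3*(1 + 2*(-5 - 1*6))/2) = 30253 - (8 + 3*(1 + 2*(-5 - 6))/2) = 30253 - (8 + 3*(1 + 2*(-11))/2) = 30253 - (8 + 3*(1 - 22)/2) = 30253 - (8 + (3/2)*(-21)) = 30253 - (8 - 63/2) = 30253 - 1*(-47/2) = 30253 + 47/2 = 60553/2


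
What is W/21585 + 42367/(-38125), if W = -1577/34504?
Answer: -332144016499/298887495000 ≈ -1.1113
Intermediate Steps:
W = -83/1816 (W = -1577*1/34504 = -83/1816 ≈ -0.045705)
W/21585 + 42367/(-38125) = -83/1816/21585 + 42367/(-38125) = -83/1816*1/21585 + 42367*(-1/38125) = -83/39198360 - 42367/38125 = -332144016499/298887495000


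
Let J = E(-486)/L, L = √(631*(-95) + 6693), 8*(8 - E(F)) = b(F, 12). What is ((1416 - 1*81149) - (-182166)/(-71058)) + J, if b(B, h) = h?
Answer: -944308280/11843 - 13*I*√13313/53252 ≈ -79736.0 - 0.028167*I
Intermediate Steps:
E(F) = 13/2 (E(F) = 8 - ⅛*12 = 8 - 3/2 = 13/2)
L = 2*I*√13313 (L = √(-59945 + 6693) = √(-53252) = 2*I*√13313 ≈ 230.76*I)
J = -13*I*√13313/53252 (J = 13/(2*((2*I*√13313))) = 13*(-I*√13313/26626)/2 = -13*I*√13313/53252 ≈ -0.028167*I)
((1416 - 1*81149) - (-182166)/(-71058)) + J = ((1416 - 1*81149) - (-182166)/(-71058)) - 13*I*√13313/53252 = ((1416 - 81149) - (-182166)*(-1)/71058) - 13*I*√13313/53252 = (-79733 - 1*30361/11843) - 13*I*√13313/53252 = (-79733 - 30361/11843) - 13*I*√13313/53252 = -944308280/11843 - 13*I*√13313/53252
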